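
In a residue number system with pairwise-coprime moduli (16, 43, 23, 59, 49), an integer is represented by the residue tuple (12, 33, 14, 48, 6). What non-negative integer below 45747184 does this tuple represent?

21652812

The moduli are pairwise coprime; N = 16·43·23·59·49 = 45747184.
N/16 = 2859199; 2859199 ≡ 15 (mod 16); 15·15 ≡ 1, so inverse 15.
N/43 = 1063888; 1063888 ≡ 25 (mod 43); 25·31 ≡ 1, so inverse 31.
N/23 = 1989008; 1989008 ≡ 14 (mod 23); 14·5 ≡ 1, so inverse 5.
N/59 = 775376; 775376 ≡ 57 (mod 59); 57·29 ≡ 1, so inverse 29.
N/49 = 933616; 933616 ≡ 19 (mod 49); 19·31 ≡ 1, so inverse 31.
x ≡ 12·2859199·15 + 33·1063888·31 + 14·1989008·5 + 48·775376·29 + 6·933616·31 = 2995219772.
2995219772 mod 45747184 = 21652812.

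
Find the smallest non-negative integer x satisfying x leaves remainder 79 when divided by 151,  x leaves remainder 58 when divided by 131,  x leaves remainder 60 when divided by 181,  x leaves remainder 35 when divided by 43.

40542069

From x ≡ 79 (mod 151) write x = 79 + 151t. Substituting into x ≡ 58 (mod 131) gives 151t ≡ 110 (mod 131), and since 20⁻¹ ≡ 59 (mod 131), t ≡ 71. Hence x ≡ 79 + 151·71 = 10800 (mod 19781).
From x ≡ 10800 (mod 19781) write x = 10800 + 19781t. Substituting into x ≡ 60 (mod 181) gives 19781t ≡ 120 (mod 181), and since 52⁻¹ ≡ 94 (mod 181), t ≡ 58. Hence x ≡ 10800 + 19781·58 = 1158098 (mod 3580361).
From x ≡ 1158098 (mod 3580361) write x = 1158098 + 3580361t. Substituting into x ≡ 35 (mod 43) gives 3580361t ≡ 13 (mod 43), and since 9⁻¹ ≡ 24 (mod 43), t ≡ 11. Hence x ≡ 1158098 + 3580361·11 = 40542069 (mod 153955523).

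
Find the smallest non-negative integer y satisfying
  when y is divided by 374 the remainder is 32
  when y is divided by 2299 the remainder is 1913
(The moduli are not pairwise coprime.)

63986

gcd(374, 2299) = 11 and 11 | (1913 − 32), so the pair is consistent; merging gives y ≡ 63986 (mod 78166), where 78166 = lcm(374, 2299).
The solution is unique modulo lcm(374, 2299) = 78166.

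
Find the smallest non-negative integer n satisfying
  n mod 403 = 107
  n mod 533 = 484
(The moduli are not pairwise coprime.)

gcd(403, 533) = 13 and 13 | (484 − 107), so the pair is consistent; merging gives n ≡ 13809 (mod 16523), where 16523 = lcm(403, 533).
The solution is unique modulo lcm(403, 533) = 16523.

13809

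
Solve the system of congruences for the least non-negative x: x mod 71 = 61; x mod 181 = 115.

2830

From x ≡ 61 (mod 71) write x = 61 + 71t. Substituting into x ≡ 115 (mod 181) gives 71t ≡ 54 (mod 181), and since 71⁻¹ ≡ 51 (mod 181), t ≡ 39. Hence x ≡ 61 + 71·39 = 2830 (mod 12851).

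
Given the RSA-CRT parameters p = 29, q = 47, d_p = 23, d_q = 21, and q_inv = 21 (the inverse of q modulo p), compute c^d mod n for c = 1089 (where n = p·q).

m₁ = c^(d_p) mod p: c ≡ 16 (mod 29), and 16^23 mod 29 = 24.
m₂ = c^(d_q) mod q: c ≡ 8 (mod 47), and 8^21 mod 47 = 36.
h = q_inv·(m₁ − m₂) mod p = 21·(24 − 36) mod 29 = 9.
m = m₂ + h·q = 36 + 9·47 = 459.

459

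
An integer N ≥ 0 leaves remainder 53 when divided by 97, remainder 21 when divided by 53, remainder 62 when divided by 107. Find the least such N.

From N ≡ 53 (mod 97) write N = 53 + 97t. Substituting into N ≡ 21 (mod 53) gives 97t ≡ 21 (mod 53), and since 44⁻¹ ≡ 47 (mod 53), t ≡ 33. Hence N ≡ 53 + 97·33 = 3254 (mod 5141).
From N ≡ 3254 (mod 5141) write N = 3254 + 5141t. Substituting into N ≡ 62 (mod 107) gives 5141t ≡ 18 (mod 107), and since 5⁻¹ ≡ 43 (mod 107), t ≡ 25. Hence N ≡ 3254 + 5141·25 = 131779 (mod 550087).

131779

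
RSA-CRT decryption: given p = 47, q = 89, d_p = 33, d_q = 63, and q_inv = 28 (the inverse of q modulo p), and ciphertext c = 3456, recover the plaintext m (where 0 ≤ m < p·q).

m₁ = c^(d_p) mod p: c ≡ 25 (mod 47), and 25^33 mod 47 = 3.
m₂ = c^(d_q) mod q: c ≡ 74 (mod 89), and 74^63 mod 89 = 43.
h = q_inv·(m₁ − m₂) mod p = 28·(3 − 43) mod 47 = 8.
m = m₂ + h·q = 43 + 8·89 = 755.

755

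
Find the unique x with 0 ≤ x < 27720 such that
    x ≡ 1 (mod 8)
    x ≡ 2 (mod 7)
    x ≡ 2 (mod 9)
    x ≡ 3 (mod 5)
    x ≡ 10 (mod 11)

11153

The moduli are pairwise coprime; N = 8·7·9·5·11 = 27720.
N/8 = 3465; 3465 ≡ 1 (mod 8), inverse 1.
N/7 = 3960; 3960 ≡ 5 (mod 7); 5·3 ≡ 1, so inverse 3.
N/9 = 3080; 3080 ≡ 2 (mod 9); 2·5 ≡ 1, so inverse 5.
N/5 = 5544; 5544 ≡ 4 (mod 5); 4·4 ≡ 1, so inverse 4.
N/11 = 2520; 2520 ≡ 1 (mod 11), inverse 1.
x ≡ 1·3465·1 + 2·3960·3 + 2·3080·5 + 3·5544·4 + 10·2520·1 = 149753.
149753 mod 27720 = 11153.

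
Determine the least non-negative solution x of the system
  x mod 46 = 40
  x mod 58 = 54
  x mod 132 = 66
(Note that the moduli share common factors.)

41118

gcd(46, 58) = 2 and 2 | (54 − 40), so the pair is consistent; merging gives x ≡ 1098 (mod 1334), where 1334 = lcm(46, 58).
gcd(1334, 132) = 2 and 2 | (66 − 1098), so the pair is consistent; merging gives x ≡ 41118 (mod 88044), where 88044 = lcm(1334, 132).
The solution is unique modulo lcm(46, 58, 132) = 88044.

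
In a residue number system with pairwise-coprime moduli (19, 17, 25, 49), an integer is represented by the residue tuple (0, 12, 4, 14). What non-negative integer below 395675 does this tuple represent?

The moduli are pairwise coprime; N = 19·17·25·49 = 395675.
N/19 = 20825; 20825 ≡ 1 (mod 19), inverse 1.
N/17 = 23275; 23275 ≡ 2 (mod 17); 2·9 ≡ 1, so inverse 9.
N/25 = 15827; 15827 ≡ 2 (mod 25); 2·13 ≡ 1, so inverse 13.
N/49 = 8075; 8075 ≡ 39 (mod 49); 39·44 ≡ 1, so inverse 44.
x ≡ 0·20825·1 + 12·23275·9 + 4·15827·13 + 14·8075·44 = 8310904.
8310904 mod 395675 = 1729.

1729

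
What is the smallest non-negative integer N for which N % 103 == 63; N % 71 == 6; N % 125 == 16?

The moduli are pairwise coprime; M = 103·71·125 = 914125.
M/103 = 8875; 8875 ≡ 17 (mod 103); 17·97 ≡ 1, so inverse 97.
M/71 = 12875; 12875 ≡ 24 (mod 71); 24·3 ≡ 1, so inverse 3.
M/125 = 7313; 7313 ≡ 63 (mod 125); 63·2 ≡ 1, so inverse 2.
N ≡ 63·8875·97 + 6·12875·3 + 16·7313·2 = 54700891.
54700891 mod 914125 = 767516.

767516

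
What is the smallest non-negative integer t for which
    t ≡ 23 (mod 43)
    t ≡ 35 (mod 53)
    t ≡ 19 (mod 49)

82927

Combine the congruences pairwise.
From t ≡ 23 (mod 43) write t = 23 + 43s. Substituting into t ≡ 35 (mod 53) gives 43s ≡ 12 (mod 53), and since 43⁻¹ ≡ 37 (mod 53), s ≡ 20. Hence t ≡ 23 + 43·20 = 883 (mod 2279).
From t ≡ 883 (mod 2279) write t = 883 + 2279s. Substituting into t ≡ 19 (mod 49) gives 2279s ≡ 18 (mod 49), and since 25⁻¹ ≡ 2 (mod 49), s ≡ 36. Hence t ≡ 883 + 2279·36 = 82927 (mod 111671).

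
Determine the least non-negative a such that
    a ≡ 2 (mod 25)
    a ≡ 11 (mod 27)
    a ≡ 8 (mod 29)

18452

The moduli are pairwise coprime; N = 25·27·29 = 19575.
N/25 = 783; 783 ≡ 8 (mod 25); 8·22 ≡ 1, so inverse 22.
N/27 = 725; 725 ≡ 23 (mod 27); 23·20 ≡ 1, so inverse 20.
N/29 = 675; 675 ≡ 8 (mod 29); 8·11 ≡ 1, so inverse 11.
a ≡ 2·783·22 + 11·725·20 + 8·675·11 = 253352.
253352 mod 19575 = 18452.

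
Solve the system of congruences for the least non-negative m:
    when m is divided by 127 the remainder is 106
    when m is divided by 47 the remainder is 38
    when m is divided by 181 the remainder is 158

The moduli are pairwise coprime; N = 127·47·181 = 1080389.
N/127 = 8507; 8507 ≡ 125 (mod 127); 125·63 ≡ 1, so inverse 63.
N/47 = 22987; 22987 ≡ 4 (mod 47); 4·12 ≡ 1, so inverse 12.
N/181 = 5969; 5969 ≡ 177 (mod 181); 177·45 ≡ 1, so inverse 45.
m ≡ 106·8507·63 + 38·22987·12 + 158·5969·45 = 109731408.
109731408 mod 1080389 = 612119.

612119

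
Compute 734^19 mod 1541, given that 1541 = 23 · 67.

Mod 23: 734 ≡ 21; 21^19 ≡ 20 (mod 23).
Mod 67: 734 ≡ 64; 64^19 ≡ 62 (mod 67).
Combine by CRT: x ≡ 20 (mod 23), x ≡ 62 (mod 67) ⇒ x ≡ 1469 (mod 1541).

1469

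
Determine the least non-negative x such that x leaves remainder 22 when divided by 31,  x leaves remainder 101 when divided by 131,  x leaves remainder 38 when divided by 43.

4424

From x ≡ 22 (mod 31) write x = 22 + 31t. Substituting into x ≡ 101 (mod 131) gives 31t ≡ 79 (mod 131), and since 31⁻¹ ≡ 93 (mod 131), t ≡ 11. Hence x ≡ 22 + 31·11 = 363 (mod 4061).
From x ≡ 363 (mod 4061) write x = 363 + 4061t. Substituting into x ≡ 38 (mod 43) gives 4061t ≡ 19 (mod 43), and since 19⁻¹ ≡ 34 (mod 43), t ≡ 1. Hence x ≡ 363 + 4061·1 = 4424 (mod 174623).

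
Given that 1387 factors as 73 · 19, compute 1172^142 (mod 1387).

Mod 73: 1172 ≡ 4; by Fermat, exponent reduces to 142 mod 72 = 70; 4^70 ≡ 32 (mod 73).
Mod 19: 1172 ≡ 13; by Fermat, exponent reduces to 142 mod 18 = 16; 13^16 ≡ 9 (mod 19).
Combine by CRT: x ≡ 32 (mod 73), x ≡ 9 (mod 19) ⇒ x ≡ 1054 (mod 1387).

1054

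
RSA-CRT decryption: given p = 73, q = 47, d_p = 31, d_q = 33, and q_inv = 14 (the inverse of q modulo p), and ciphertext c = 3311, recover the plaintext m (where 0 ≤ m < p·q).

m₁ = c^(d_p) mod p: c ≡ 26 (mod 73), and 26^31 mod 73 = 33.
m₂ = c^(d_q) mod q: c ≡ 21 (mod 47), and 21^33 mod 47 = 27.
h = q_inv·(m₁ − m₂) mod p = 14·(33 − 27) mod 73 = 11.
m = m₂ + h·q = 27 + 11·47 = 544.

544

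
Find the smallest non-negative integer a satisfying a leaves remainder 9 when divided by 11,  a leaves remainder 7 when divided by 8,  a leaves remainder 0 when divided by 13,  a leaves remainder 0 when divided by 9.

9711

The moduli are pairwise coprime; N = 11·8·13·9 = 10296.
N/11 = 936; 936 ≡ 1 (mod 11), inverse 1.
N/8 = 1287; 1287 ≡ 7 (mod 8); 7·7 ≡ 1, so inverse 7.
N/13 = 792; 792 ≡ 12 (mod 13); 12·12 ≡ 1, so inverse 12.
N/9 = 1144; 1144 ≡ 1 (mod 9), inverse 1.
a ≡ 9·936·1 + 7·1287·7 + 0·792·12 + 0·1144·1 = 71487.
71487 mod 10296 = 9711.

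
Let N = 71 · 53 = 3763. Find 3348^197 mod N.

Mod 71: 3348 ≡ 11; by Fermat, exponent reduces to 197 mod 70 = 57; 11^57 ≡ 62 (mod 71).
Mod 53: 3348 ≡ 9; by Fermat, exponent reduces to 197 mod 52 = 41; 9^41 ≡ 25 (mod 53).
Combine by CRT: x ≡ 62 (mod 71), x ≡ 25 (mod 53) ⇒ x ≡ 3470 (mod 3763).

3470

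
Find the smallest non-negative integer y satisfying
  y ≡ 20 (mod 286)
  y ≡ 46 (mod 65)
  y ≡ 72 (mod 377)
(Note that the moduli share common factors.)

gcd(286, 65) = 13 and 13 | (46 − 20), so the pair is consistent; merging gives y ≡ 306 (mod 1430), where 1430 = lcm(286, 65).
gcd(1430, 377) = 13 and 13 | (72 − 306), so the pair is consistent; merging gives y ≡ 4596 (mod 41470), where 41470 = lcm(1430, 377).
The solution is unique modulo lcm(286, 65, 377) = 41470.

4596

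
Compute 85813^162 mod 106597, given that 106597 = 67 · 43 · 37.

Mod 67: 85813 ≡ 53; by Fermat, exponent reduces to 162 mod 66 = 30; 53^30 ≡ 22 (mod 67).
Mod 43: 85813 ≡ 28; by Fermat, exponent reduces to 162 mod 42 = 36; 28^36 ≡ 4 (mod 43).
Mod 37: 85813 ≡ 10; by Fermat, exponent reduces to 162 mod 36 = 18; 10^18 ≡ 1 (mod 37).
Combine by CRT: x ≡ 22 (mod 67), x ≡ 4 (mod 43), x ≡ 1 (mod 37) ⇒ x ≡ 15097 (mod 106597).

15097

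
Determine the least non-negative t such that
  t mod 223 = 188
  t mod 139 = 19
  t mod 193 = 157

From t ≡ 188 (mod 223) write t = 188 + 223s. Substituting into t ≡ 19 (mod 139) gives 223s ≡ 109 (mod 139), and since 84⁻¹ ≡ 48 (mod 139), s ≡ 89. Hence t ≡ 188 + 223·89 = 20035 (mod 30997).
From t ≡ 20035 (mod 30997) write t = 20035 + 30997s. Substituting into t ≡ 157 (mod 193) gives 30997s ≡ 1 (mod 193), and since 117⁻¹ ≡ 33 (mod 193), s ≡ 33. Hence t ≡ 20035 + 30997·33 = 1042936 (mod 5982421).

1042936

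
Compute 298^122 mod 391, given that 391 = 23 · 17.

47

Mod 23: 298 ≡ 22; by Fermat, exponent reduces to 122 mod 22 = 12; 22^12 ≡ 1 (mod 23).
Mod 17: 298 ≡ 9; by Fermat, exponent reduces to 122 mod 16 = 10; 9^10 ≡ 13 (mod 17).
Combine by CRT: x ≡ 1 (mod 23), x ≡ 13 (mod 17) ⇒ x ≡ 47 (mod 391).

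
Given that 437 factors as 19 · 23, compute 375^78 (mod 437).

Mod 19: 375 ≡ 14; by Fermat, exponent reduces to 78 mod 18 = 6; 14^6 ≡ 7 (mod 19).
Mod 23: 375 ≡ 7; by Fermat, exponent reduces to 78 mod 22 = 12; 7^12 ≡ 16 (mod 23).
Combine by CRT: x ≡ 7 (mod 19), x ≡ 16 (mod 23) ⇒ x ≡ 292 (mod 437).

292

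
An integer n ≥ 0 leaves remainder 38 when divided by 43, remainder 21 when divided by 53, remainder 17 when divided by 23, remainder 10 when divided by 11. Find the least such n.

The moduli are pairwise coprime; M = 43·53·23·11 = 576587.
M/43 = 13409; 13409 ≡ 36 (mod 43); 36·6 ≡ 1, so inverse 6.
M/53 = 10879; 10879 ≡ 14 (mod 53); 14·19 ≡ 1, so inverse 19.
M/23 = 25069; 25069 ≡ 22 (mod 23); 22·22 ≡ 1, so inverse 22.
M/11 = 52417; 52417 ≡ 2 (mod 11); 2·6 ≡ 1, so inverse 6.
n ≡ 38·13409·6 + 21·10879·19 + 17·25069·22 + 10·52417·6 = 19918799.
19918799 mod 576587 = 314841.

314841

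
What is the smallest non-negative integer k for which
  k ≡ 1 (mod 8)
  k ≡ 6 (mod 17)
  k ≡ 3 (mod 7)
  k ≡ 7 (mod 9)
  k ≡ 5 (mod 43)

The moduli are pairwise coprime; N = 8·17·7·9·43 = 368424.
N/8 = 46053; 46053 ≡ 5 (mod 8); 5·5 ≡ 1, so inverse 5.
N/17 = 21672; 21672 ≡ 14 (mod 17); 14·11 ≡ 1, so inverse 11.
N/7 = 52632; 52632 ≡ 6 (mod 7); 6·6 ≡ 1, so inverse 6.
N/9 = 40936; 40936 ≡ 4 (mod 9); 4·7 ≡ 1, so inverse 7.
N/43 = 8568; 8568 ≡ 11 (mod 43); 11·4 ≡ 1, so inverse 4.
k ≡ 1·46053·5 + 6·21672·11 + 3·52632·6 + 7·40936·7 + 5·8568·4 = 4785217.
4785217 mod 368424 = 364129.

364129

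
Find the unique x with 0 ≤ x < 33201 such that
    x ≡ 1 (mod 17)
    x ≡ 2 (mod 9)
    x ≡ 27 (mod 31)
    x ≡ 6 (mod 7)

18038

From x ≡ 1 (mod 17) write x = 1 + 17t. Substituting into x ≡ 2 (mod 9) gives 17t ≡ 1 (mod 9), and since 8⁻¹ ≡ 8 (mod 9), t ≡ 8. Hence x ≡ 1 + 17·8 = 137 (mod 153).
From x ≡ 137 (mod 153) write x = 137 + 153t. Substituting into x ≡ 27 (mod 31) gives 153t ≡ 14 (mod 31), and since 29⁻¹ ≡ 15 (mod 31), t ≡ 24. Hence x ≡ 137 + 153·24 = 3809 (mod 4743).
From x ≡ 3809 (mod 4743) write x = 3809 + 4743t. Substituting into x ≡ 6 (mod 7) gives 4743t ≡ 5 (mod 7), and since 4⁻¹ ≡ 2 (mod 7), t ≡ 3. Hence x ≡ 3809 + 4743·3 = 18038 (mod 33201).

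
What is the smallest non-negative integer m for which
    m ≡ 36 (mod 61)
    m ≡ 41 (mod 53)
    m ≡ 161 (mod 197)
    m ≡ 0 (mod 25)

From m ≡ 36 (mod 61) write m = 36 + 61t. Substituting into m ≡ 41 (mod 53) gives 61t ≡ 5 (mod 53), and since 8⁻¹ ≡ 20 (mod 53), t ≡ 47. Hence m ≡ 36 + 61·47 = 2903 (mod 3233).
From m ≡ 2903 (mod 3233) write m = 2903 + 3233t. Substituting into m ≡ 161 (mod 197) gives 3233t ≡ 16 (mod 197), and since 81⁻¹ ≡ 90 (mod 197), t ≡ 61. Hence m ≡ 2903 + 3233·61 = 200116 (mod 636901).
From m ≡ 200116 (mod 636901) write m = 200116 + 636901t. Substituting into m ≡ 0 (mod 25) gives 636901t ≡ 9 (mod 25), and since 1⁻¹ ≡ 1 (mod 25), t ≡ 9. Hence m ≡ 200116 + 636901·9 = 5932225 (mod 15922525).

5932225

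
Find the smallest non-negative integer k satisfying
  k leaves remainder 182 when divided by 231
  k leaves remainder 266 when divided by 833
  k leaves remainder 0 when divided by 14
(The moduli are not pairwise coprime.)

5264

Combine the congruences pairwise.
gcd(231, 833) = 7 and 7 | (266 − 182), so the pair is consistent; merging gives k ≡ 5264 (mod 27489), where 27489 = lcm(231, 833).
gcd(27489, 14) = 7 and 7 | (0 − 5264), so the pair is consistent; merging gives k ≡ 5264 (mod 54978), where 54978 = lcm(27489, 14).
The solution is unique modulo lcm(231, 833, 14) = 54978.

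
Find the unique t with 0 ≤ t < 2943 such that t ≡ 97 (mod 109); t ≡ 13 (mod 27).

From t ≡ 97 (mod 109) write t = 97 + 109s. Substituting into t ≡ 13 (mod 27) gives 109s ≡ 24 (mod 27), and since 1⁻¹ ≡ 1 (mod 27), s ≡ 24. Hence t ≡ 97 + 109·24 = 2713 (mod 2943).

2713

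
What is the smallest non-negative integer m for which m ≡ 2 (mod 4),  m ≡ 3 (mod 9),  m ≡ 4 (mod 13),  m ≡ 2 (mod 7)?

From m ≡ 2 (mod 4) write m = 2 + 4t. Substituting into m ≡ 3 (mod 9) gives 4t ≡ 1 (mod 9), and since 4⁻¹ ≡ 7 (mod 9), t ≡ 7. Hence m ≡ 2 + 4·7 = 30 (mod 36).
From m ≡ 30 (mod 36) write m = 30 + 36t. Substituting into m ≡ 4 (mod 13) gives 36t ≡ 0 (mod 13), and since 10⁻¹ ≡ 4 (mod 13), t ≡ 0. Hence m ≡ 30 + 36·0 = 30 (mod 468).
From m ≡ 30 (mod 468) write m = 30 + 468t. Substituting into m ≡ 2 (mod 7) gives 468t ≡ 0 (mod 7), and since 6⁻¹ ≡ 6 (mod 7), t ≡ 0. Hence m ≡ 30 + 468·0 = 30 (mod 3276).

30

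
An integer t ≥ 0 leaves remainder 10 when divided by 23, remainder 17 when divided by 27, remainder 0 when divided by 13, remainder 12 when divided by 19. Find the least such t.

60983

The moduli are pairwise coprime; N = 23·27·13·19 = 153387.
N/23 = 6669; 6669 ≡ 22 (mod 23); 22·22 ≡ 1, so inverse 22.
N/27 = 5681; 5681 ≡ 11 (mod 27); 11·5 ≡ 1, so inverse 5.
N/13 = 11799; 11799 ≡ 8 (mod 13); 8·5 ≡ 1, so inverse 5.
N/19 = 8073; 8073 ≡ 17 (mod 19); 17·9 ≡ 1, so inverse 9.
t ≡ 10·6669·22 + 17·5681·5 + 0·11799·5 + 12·8073·9 = 2821949.
2821949 mod 153387 = 60983.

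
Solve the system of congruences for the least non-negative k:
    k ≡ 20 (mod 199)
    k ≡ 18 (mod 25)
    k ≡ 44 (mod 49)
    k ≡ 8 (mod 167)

The moduli are pairwise coprime; N = 199·25·49·167 = 40710425.
N/199 = 204575; 204575 ≡ 3 (mod 199); 3·133 ≡ 1, so inverse 133.
N/25 = 1628417; 1628417 ≡ 17 (mod 25); 17·3 ≡ 1, so inverse 3.
N/49 = 830825; 830825 ≡ 30 (mod 49); 30·18 ≡ 1, so inverse 18.
N/167 = 243775; 243775 ≡ 122 (mod 167); 122·141 ≡ 1, so inverse 141.
k ≡ 20·204575·133 + 18·1628417·3 + 44·830825·18 + 8·243775·141 = 1565095618.
1565095618 mod 40710425 = 18099468.

18099468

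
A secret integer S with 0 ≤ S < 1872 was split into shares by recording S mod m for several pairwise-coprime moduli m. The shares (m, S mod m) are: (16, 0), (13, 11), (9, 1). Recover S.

1792

The moduli are pairwise coprime; N = 16·13·9 = 1872.
N/16 = 117; 117 ≡ 5 (mod 16); 5·13 ≡ 1, so inverse 13.
N/13 = 144; 144 ≡ 1 (mod 13), inverse 1.
N/9 = 208; 208 ≡ 1 (mod 9), inverse 1.
S ≡ 0·117·13 + 11·144·1 + 1·208·1 = 1792.
1792 mod 1872 = 1792.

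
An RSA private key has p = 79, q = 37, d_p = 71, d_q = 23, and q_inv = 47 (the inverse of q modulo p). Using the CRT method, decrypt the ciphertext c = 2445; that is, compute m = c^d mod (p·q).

502

m₁ = c^(d_p) mod p: c ≡ 75 (mod 79), and 75^71 mod 79 = 28.
m₂ = c^(d_q) mod q: c ≡ 3 (mod 37), and 3^23 mod 37 = 21.
h = q_inv·(m₁ − m₂) mod p = 47·(28 − 21) mod 79 = 13.
m = m₂ + h·q = 21 + 13·37 = 502.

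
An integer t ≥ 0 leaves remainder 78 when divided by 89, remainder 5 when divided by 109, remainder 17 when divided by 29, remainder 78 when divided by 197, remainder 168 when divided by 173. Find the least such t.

From t ≡ 78 (mod 89) write t = 78 + 89s. Substituting into t ≡ 5 (mod 109) gives 89s ≡ 36 (mod 109), and since 89⁻¹ ≡ 49 (mod 109), s ≡ 20. Hence t ≡ 78 + 89·20 = 1858 (mod 9701).
From t ≡ 1858 (mod 9701) write t = 1858 + 9701s. Substituting into t ≡ 17 (mod 29) gives 9701s ≡ 15 (mod 29), and since 15⁻¹ ≡ 2 (mod 29), s ≡ 1. Hence t ≡ 1858 + 9701·1 = 11559 (mod 281329).
From t ≡ 11559 (mod 281329) write t = 11559 + 281329s. Substituting into t ≡ 78 (mod 197) gives 281329s ≡ 142 (mod 197), and since 13⁻¹ ≡ 91 (mod 197), s ≡ 117. Hence t ≡ 11559 + 281329·117 = 32927052 (mod 55421813).
From t ≡ 32927052 (mod 55421813) write t = 32927052 + 55421813s. Substituting into t ≡ 168 (mod 173) gives 55421813s ≡ 33 (mod 173), and since 52⁻¹ ≡ 10 (mod 173), s ≡ 157. Hence t ≡ 32927052 + 55421813·157 = 8734151693 (mod 9587973649).

8734151693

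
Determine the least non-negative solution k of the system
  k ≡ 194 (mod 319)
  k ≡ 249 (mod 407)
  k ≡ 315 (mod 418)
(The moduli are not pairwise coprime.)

13273

gcd(319, 407) = 11 and 11 | (249 − 194), so the pair is consistent; merging gives k ≡ 1470 (mod 11803), where 11803 = lcm(319, 407).
gcd(11803, 418) = 11 and 11 | (315 − 1470), so the pair is consistent; merging gives k ≡ 13273 (mod 448514), where 448514 = lcm(11803, 418).
The solution is unique modulo lcm(319, 407, 418) = 448514.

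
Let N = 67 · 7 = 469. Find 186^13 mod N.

445

Mod 67: 186 ≡ 52; 52^13 ≡ 43 (mod 67).
Mod 7: 186 ≡ 4; by Fermat, exponent reduces to 13 mod 6 = 1; 4^1 ≡ 4 (mod 7).
Combine by CRT: x ≡ 43 (mod 67), x ≡ 4 (mod 7) ⇒ x ≡ 445 (mod 469).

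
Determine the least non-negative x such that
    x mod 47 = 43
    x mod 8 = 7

Combine the congruences pairwise.
From x ≡ 43 (mod 47) write x = 43 + 47t. Substituting into x ≡ 7 (mod 8) gives 47t ≡ 4 (mod 8), and since 7⁻¹ ≡ 7 (mod 8), t ≡ 4. Hence x ≡ 43 + 47·4 = 231 (mod 376).

231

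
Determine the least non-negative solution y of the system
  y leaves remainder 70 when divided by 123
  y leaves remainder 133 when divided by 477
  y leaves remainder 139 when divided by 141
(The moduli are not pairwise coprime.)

682720

Combine the congruences pairwise.
gcd(123, 477) = 3 and 3 | (133 − 70), so the pair is consistent; merging gives y ≡ 17782 (mod 19557), where 19557 = lcm(123, 477).
gcd(19557, 141) = 3 and 3 | (139 − 17782), so the pair is consistent; merging gives y ≡ 682720 (mod 919179), where 919179 = lcm(19557, 141).
The solution is unique modulo lcm(123, 477, 141) = 919179.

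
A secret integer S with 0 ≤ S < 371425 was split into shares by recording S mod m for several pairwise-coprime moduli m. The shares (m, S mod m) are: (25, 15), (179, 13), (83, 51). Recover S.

351390

Combine the congruences pairwise.
From S ≡ 15 (mod 25) write S = 15 + 25t. Substituting into S ≡ 13 (mod 179) gives 25t ≡ 177 (mod 179), and since 25⁻¹ ≡ 43 (mod 179), t ≡ 93. Hence S ≡ 15 + 25·93 = 2340 (mod 4475).
From S ≡ 2340 (mod 4475) write S = 2340 + 4475t. Substituting into S ≡ 51 (mod 83) gives 4475t ≡ 35 (mod 83), and since 76⁻¹ ≡ 71 (mod 83), t ≡ 78. Hence S ≡ 2340 + 4475·78 = 351390 (mod 371425).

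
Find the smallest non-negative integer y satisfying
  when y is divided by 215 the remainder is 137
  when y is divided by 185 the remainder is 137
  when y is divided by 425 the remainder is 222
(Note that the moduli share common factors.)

135372

gcd(215, 185) = 5 and 5 | (137 − 137), so the pair is consistent; merging gives y ≡ 137 (mod 7955), where 7955 = lcm(215, 185).
gcd(7955, 425) = 5 and 5 | (222 − 137), so the pair is consistent; merging gives y ≡ 135372 (mod 676175), where 676175 = lcm(7955, 425).
The solution is unique modulo lcm(215, 185, 425) = 676175.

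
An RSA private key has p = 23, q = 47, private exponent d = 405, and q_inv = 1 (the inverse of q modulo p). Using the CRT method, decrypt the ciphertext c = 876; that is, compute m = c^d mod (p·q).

d_p = d mod (p−1) = 405 mod 22 = 9; d_q = d mod (q−1) = 37.
m₁ = c^(d_p) mod p: c ≡ 2 (mod 23), and 2^9 mod 23 = 6.
m₂ = c^(d_q) mod q: c ≡ 30 (mod 47), and 30^37 mod 47 = 38.
h = q_inv·(m₁ − m₂) mod p = 1·(6 − 38) mod 23 = 14.
m = m₂ + h·q = 38 + 14·47 = 696.

696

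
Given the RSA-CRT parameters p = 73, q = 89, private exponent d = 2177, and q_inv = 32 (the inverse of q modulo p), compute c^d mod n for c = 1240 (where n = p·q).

d_p = d mod (p−1) = 2177 mod 72 = 17; d_q = d mod (q−1) = 65.
m₁ = c^(d_p) mod p: c ≡ 72 (mod 73), and 72^17 mod 73 = 72.
m₂ = c^(d_q) mod q: c ≡ 83 (mod 89), and 83^65 mod 89 = 65.
h = q_inv·(m₁ − m₂) mod p = 32·(72 − 65) mod 73 = 5.
m = m₂ + h·q = 65 + 5·89 = 510.

510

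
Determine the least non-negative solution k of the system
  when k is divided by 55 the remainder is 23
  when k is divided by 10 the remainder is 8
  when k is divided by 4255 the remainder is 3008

11518

gcd(55, 10) = 5 and 5 | (8 − 23), so the pair is consistent; merging gives k ≡ 78 (mod 110), where 110 = lcm(55, 10).
gcd(110, 4255) = 5 and 5 | (3008 − 78), so the pair is consistent; merging gives k ≡ 11518 (mod 93610), where 93610 = lcm(110, 4255).
The solution is unique modulo lcm(55, 10, 4255) = 93610.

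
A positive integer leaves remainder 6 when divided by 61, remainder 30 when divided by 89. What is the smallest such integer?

3056

From x ≡ 6 (mod 61) write x = 6 + 61t. Substituting into x ≡ 30 (mod 89) gives 61t ≡ 24 (mod 89), and since 61⁻¹ ≡ 54 (mod 89), t ≡ 50. Hence x ≡ 6 + 61·50 = 3056 (mod 5429).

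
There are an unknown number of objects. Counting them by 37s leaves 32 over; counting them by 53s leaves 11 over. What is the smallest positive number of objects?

1919

From N ≡ 32 (mod 37) write N = 32 + 37t. Substituting into N ≡ 11 (mod 53) gives 37t ≡ 32 (mod 53), and since 37⁻¹ ≡ 43 (mod 53), t ≡ 51. Hence N ≡ 32 + 37·51 = 1919 (mod 1961).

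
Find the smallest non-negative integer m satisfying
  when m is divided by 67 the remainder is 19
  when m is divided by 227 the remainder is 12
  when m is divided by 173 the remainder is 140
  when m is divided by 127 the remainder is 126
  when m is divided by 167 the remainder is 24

45052208091

Combine the congruences pairwise.
From m ≡ 19 (mod 67) write m = 19 + 67t. Substituting into m ≡ 12 (mod 227) gives 67t ≡ 220 (mod 227), and since 67⁻¹ ≡ 61 (mod 227), t ≡ 27. Hence m ≡ 19 + 67·27 = 1828 (mod 15209).
From m ≡ 1828 (mod 15209) write m = 1828 + 15209t. Substituting into m ≡ 140 (mod 173) gives 15209t ≡ 42 (mod 173), and since 158⁻¹ ≡ 23 (mod 173), t ≡ 101. Hence m ≡ 1828 + 15209·101 = 1537937 (mod 2631157).
From m ≡ 1537937 (mod 2631157) write m = 1537937 + 2631157t. Substituting into m ≡ 126 (mod 127) gives 2631157t ≡ 32 (mod 127), and since 98⁻¹ ≡ 35 (mod 127), t ≡ 104. Hence m ≡ 1537937 + 2631157·104 = 275178265 (mod 334156939).
From m ≡ 275178265 (mod 334156939) write m = 275178265 + 334156939t. Substituting into m ≡ 24 (mod 167) gives 334156939t ≡ 17 (mod 167), and since 126⁻¹ ≡ 57 (mod 167), t ≡ 134. Hence m ≡ 275178265 + 334156939·134 = 45052208091 (mod 55804208813).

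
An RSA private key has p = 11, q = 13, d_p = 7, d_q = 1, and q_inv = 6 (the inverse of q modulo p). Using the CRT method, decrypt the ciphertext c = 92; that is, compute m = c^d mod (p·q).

27

m₁ = c^(d_p) mod p: c ≡ 4 (mod 11), and 4^7 mod 11 = 5.
m₂ = c^(d_q) mod q: c ≡ 1 (mod 13), and 1^1 mod 13 = 1.
h = q_inv·(m₁ − m₂) mod p = 6·(5 − 1) mod 11 = 2.
m = m₂ + h·q = 1 + 2·13 = 27.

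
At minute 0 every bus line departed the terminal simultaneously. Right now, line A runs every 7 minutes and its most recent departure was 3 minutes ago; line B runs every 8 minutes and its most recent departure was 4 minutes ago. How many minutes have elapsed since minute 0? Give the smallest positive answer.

From t ≡ 3 (mod 7) write t = 3 + 7s. Substituting into t ≡ 4 (mod 8) gives 7s ≡ 1 (mod 8), and since 7⁻¹ ≡ 7 (mod 8), s ≡ 7. Hence t ≡ 3 + 7·7 = 52 (mod 56).

52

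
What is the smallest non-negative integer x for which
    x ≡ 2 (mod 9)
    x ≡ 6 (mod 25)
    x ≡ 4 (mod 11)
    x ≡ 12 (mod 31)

The moduli are pairwise coprime; N = 9·25·11·31 = 76725.
N/9 = 8525; 8525 ≡ 2 (mod 9); 2·5 ≡ 1, so inverse 5.
N/25 = 3069; 3069 ≡ 19 (mod 25); 19·4 ≡ 1, so inverse 4.
N/11 = 6975; 6975 ≡ 1 (mod 11), inverse 1.
N/31 = 2475; 2475 ≡ 26 (mod 31); 26·6 ≡ 1, so inverse 6.
x ≡ 2·8525·5 + 6·3069·4 + 4·6975·1 + 12·2475·6 = 365006.
365006 mod 76725 = 58106.

58106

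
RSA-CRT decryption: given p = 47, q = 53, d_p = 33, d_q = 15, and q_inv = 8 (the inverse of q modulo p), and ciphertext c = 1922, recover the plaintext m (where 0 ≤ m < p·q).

m₁ = c^(d_p) mod p: c ≡ 42 (mod 47), and 42^33 mod 47 = 12.
m₂ = c^(d_q) mod q: c ≡ 14 (mod 53), and 14^15 mod 53 = 3.
h = q_inv·(m₁ − m₂) mod p = 8·(12 − 3) mod 47 = 25.
m = m₂ + h·q = 3 + 25·53 = 1328.

1328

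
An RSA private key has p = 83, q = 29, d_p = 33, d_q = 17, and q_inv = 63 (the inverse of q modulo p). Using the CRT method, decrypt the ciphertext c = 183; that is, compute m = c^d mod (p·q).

2150

m₁ = c^(d_p) mod p: c ≡ 17 (mod 83), and 17^33 mod 83 = 75.
m₂ = c^(d_q) mod q: c ≡ 9 (mod 29), and 9^17 mod 29 = 4.
h = q_inv·(m₁ − m₂) mod p = 63·(75 − 4) mod 83 = 74.
m = m₂ + h·q = 4 + 74·29 = 2150.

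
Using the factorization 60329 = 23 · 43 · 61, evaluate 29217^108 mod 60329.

Mod 23: 29217 ≡ 7; by Fermat, exponent reduces to 108 mod 22 = 20; 7^20 ≡ 8 (mod 23).
Mod 43: 29217 ≡ 20; by Fermat, exponent reduces to 108 mod 42 = 24; 20^24 ≡ 41 (mod 43).
Mod 61: 29217 ≡ 59; by Fermat, exponent reduces to 108 mod 60 = 48; 59^48 ≡ 34 (mod 61).
Combine by CRT: x ≡ 8 (mod 23), x ≡ 41 (mod 43), x ≡ 34 (mod 61) ⇒ x ≡ 10404 (mod 60329).

10404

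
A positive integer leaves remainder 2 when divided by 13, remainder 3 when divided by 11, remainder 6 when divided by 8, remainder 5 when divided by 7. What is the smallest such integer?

1510

The moduli are pairwise coprime; N = 13·11·8·7 = 8008.
N/13 = 616; 616 ≡ 5 (mod 13); 5·8 ≡ 1, so inverse 8.
N/11 = 728; 728 ≡ 2 (mod 11); 2·6 ≡ 1, so inverse 6.
N/8 = 1001; 1001 ≡ 1 (mod 8), inverse 1.
N/7 = 1144; 1144 ≡ 3 (mod 7); 3·5 ≡ 1, so inverse 5.
t ≡ 2·616·8 + 3·728·6 + 6·1001·1 + 5·1144·5 = 57566.
57566 mod 8008 = 1510.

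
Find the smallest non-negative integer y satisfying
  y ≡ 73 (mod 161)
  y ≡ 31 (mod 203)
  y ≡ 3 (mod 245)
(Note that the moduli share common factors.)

Combine the congruences pairwise.
gcd(161, 203) = 7 and 7 | (31 − 73), so the pair is consistent; merging gives y ≡ 234 (mod 4669), where 4669 = lcm(161, 203).
gcd(4669, 245) = 7 and 7 | (3 − 234), so the pair is consistent; merging gives y ≡ 4903 (mod 163415), where 163415 = lcm(4669, 245).
The solution is unique modulo lcm(161, 203, 245) = 163415.

4903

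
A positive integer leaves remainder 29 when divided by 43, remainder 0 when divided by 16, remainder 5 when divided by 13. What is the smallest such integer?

5920

The moduli are pairwise coprime; N = 43·16·13 = 8944.
N/43 = 208; 208 ≡ 36 (mod 43); 36·6 ≡ 1, so inverse 6.
N/16 = 559; 559 ≡ 15 (mod 16); 15·15 ≡ 1, so inverse 15.
N/13 = 688; 688 ≡ 12 (mod 13); 12·12 ≡ 1, so inverse 12.
x ≡ 29·208·6 + 0·559·15 + 5·688·12 = 77472.
77472 mod 8944 = 5920.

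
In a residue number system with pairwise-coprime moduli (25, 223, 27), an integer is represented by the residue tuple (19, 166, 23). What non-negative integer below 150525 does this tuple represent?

The moduli are pairwise coprime; N = 25·223·27 = 150525.
N/25 = 6021; 6021 ≡ 21 (mod 25); 21·6 ≡ 1, so inverse 6.
N/223 = 675; 675 ≡ 6 (mod 223); 6·186 ≡ 1, so inverse 186.
N/27 = 5575; 5575 ≡ 13 (mod 27); 13·25 ≡ 1, so inverse 25.
x ≡ 19·6021·6 + 166·675·186 + 23·5575·25 = 24733319.
24733319 mod 150525 = 47219.

47219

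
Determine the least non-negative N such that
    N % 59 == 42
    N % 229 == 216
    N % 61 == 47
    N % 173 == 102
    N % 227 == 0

The moduli are pairwise coprime; M = 59·229·61·173·227 = 32366019341.
M/59 = 548576599; 548576599 ≡ 27 (mod 59); 27·35 ≡ 1, so inverse 35.
M/229 = 141336329; 141336329 ≡ 48 (mod 229); 48·167 ≡ 1, so inverse 167.
M/61 = 530590481; 530590481 ≡ 37 (mod 61); 37·33 ≡ 1, so inverse 33.
M/173 = 187086817; 187086817 ≡ 119 (mod 173); 119·16 ≡ 1, so inverse 16.
M/227 = 142581583; 142581583 ≡ 159 (mod 227); 159·10 ≡ 1, so inverse 10.
N ≡ 42·548576599·35 + 216·141336329·167 + 47·530590481·33 + 102·187086817·16 + 0·142581583·10 = 7032963181593.
7032963181593 mod 32366019341 = 9536984596.

9536984596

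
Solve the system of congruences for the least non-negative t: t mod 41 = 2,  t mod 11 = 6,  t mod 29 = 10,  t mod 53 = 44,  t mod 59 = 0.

31296491

From t ≡ 2 (mod 41) write t = 2 + 41s. Substituting into t ≡ 6 (mod 11) gives 41s ≡ 4 (mod 11), and since 8⁻¹ ≡ 7 (mod 11), s ≡ 6. Hence t ≡ 2 + 41·6 = 248 (mod 451).
From t ≡ 248 (mod 451) write t = 248 + 451s. Substituting into t ≡ 10 (mod 29) gives 451s ≡ 23 (mod 29), and since 16⁻¹ ≡ 20 (mod 29), s ≡ 25. Hence t ≡ 248 + 451·25 = 11523 (mod 13079).
From t ≡ 11523 (mod 13079) write t = 11523 + 13079s. Substituting into t ≡ 44 (mod 53) gives 13079s ≡ 22 (mod 53), and since 41⁻¹ ≡ 22 (mod 53), s ≡ 7. Hence t ≡ 11523 + 13079·7 = 103076 (mod 693187).
From t ≡ 103076 (mod 693187) write t = 103076 + 693187s. Substituting into t ≡ 0 (mod 59) gives 693187s ≡ 56 (mod 59), and since 55⁻¹ ≡ 44 (mod 59), s ≡ 45. Hence t ≡ 103076 + 693187·45 = 31296491 (mod 40898033).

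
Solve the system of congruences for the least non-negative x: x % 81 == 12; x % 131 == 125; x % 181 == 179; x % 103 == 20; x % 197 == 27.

35942454012

The moduli are pairwise coprime; N = 81·131·181·103·197 = 38970711981.
N/81 = 481119901; 481119901 ≡ 70 (mod 81); 70·22 ≡ 1, so inverse 22.
N/131 = 297486351; 297486351 ≡ 23 (mod 131); 23·57 ≡ 1, so inverse 57.
N/181 = 215307801; 215307801 ≡ 156 (mod 181); 156·152 ≡ 1, so inverse 152.
N/103 = 378356427; 378356427 ≡ 38 (mod 103); 38·19 ≡ 1, so inverse 19.
N/197 = 197820873; 197820873 ≡ 171 (mod 197); 171·53 ≡ 1, so inverse 53.
x ≡ 12·481119901·22 + 125·297486351·57 + 179·215307801·152 + 20·378356427·19 + 27·197820873·53 = 8531557665870.
8531557665870 mod 38970711981 = 35942454012.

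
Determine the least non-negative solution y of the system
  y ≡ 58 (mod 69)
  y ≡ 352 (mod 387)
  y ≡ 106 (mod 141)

gcd(69, 387) = 3 and 3 | (352 − 58), so the pair is consistent; merging gives y ≡ 6544 (mod 8901), where 8901 = lcm(69, 387).
gcd(8901, 141) = 3 and 3 | (106 − 6544), so the pair is consistent; merging gives y ≡ 309178 (mod 418347), where 418347 = lcm(8901, 141).
The solution is unique modulo lcm(69, 387, 141) = 418347.

309178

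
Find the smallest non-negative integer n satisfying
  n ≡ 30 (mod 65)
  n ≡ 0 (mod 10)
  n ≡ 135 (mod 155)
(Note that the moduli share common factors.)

gcd(65, 10) = 5 and 5 | (0 − 30), so the pair is consistent; merging gives n ≡ 30 (mod 130), where 130 = lcm(65, 10).
gcd(130, 155) = 5 and 5 | (135 − 30), so the pair is consistent; merging gives n ≡ 290 (mod 4030), where 4030 = lcm(130, 155).
The solution is unique modulo lcm(65, 10, 155) = 4030.

290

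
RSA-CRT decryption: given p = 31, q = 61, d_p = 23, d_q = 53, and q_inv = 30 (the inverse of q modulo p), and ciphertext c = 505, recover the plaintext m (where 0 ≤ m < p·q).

m₁ = c^(d_p) mod p: c ≡ 9 (mod 31), and 9^23 mod 31 = 28.
m₂ = c^(d_q) mod q: c ≡ 17 (mod 61), and 17^53 mod 61 = 59.
h = q_inv·(m₁ − m₂) mod p = 30·(28 − 59) mod 31 = 0.
m = m₂ + h·q = 59 + 0·61 = 59.

59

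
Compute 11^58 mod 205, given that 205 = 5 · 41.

Mod 5: 11 ≡ 1; by Fermat, exponent reduces to 58 mod 4 = 2; 1^2 ≡ 1 (mod 5).
Mod 41: 11 ≡ 11; by Fermat, exponent reduces to 58 mod 40 = 18; 11^18 ≡ 21 (mod 41).
Combine by CRT: x ≡ 1 (mod 5), x ≡ 21 (mod 41) ⇒ x ≡ 21 (mod 205).

21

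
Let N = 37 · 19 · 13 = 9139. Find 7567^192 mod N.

Mod 37: 7567 ≡ 19; by Fermat, exponent reduces to 192 mod 36 = 12; 19^12 ≡ 10 (mod 37).
Mod 19: 7567 ≡ 5; by Fermat, exponent reduces to 192 mod 18 = 12; 5^12 ≡ 11 (mod 19).
Mod 13: 7567 ≡ 1; since 12 | 192, by Fermat 1^192 ≡ 1 (mod 13).
Combine by CRT: x ≡ 10 (mod 37), x ≡ 11 (mod 19), x ≡ 1 (mod 13) ⇒ x ≡ 1379 (mod 9139).

1379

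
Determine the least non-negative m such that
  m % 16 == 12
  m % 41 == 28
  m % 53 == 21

From m ≡ 12 (mod 16) write m = 12 + 16t. Substituting into m ≡ 28 (mod 41) gives 16t ≡ 16 (mod 41), and since 16⁻¹ ≡ 18 (mod 41), t ≡ 1. Hence m ≡ 12 + 16·1 = 28 (mod 656).
From m ≡ 28 (mod 656) write m = 28 + 656t. Substituting into m ≡ 21 (mod 53) gives 656t ≡ 46 (mod 53), and since 20⁻¹ ≡ 8 (mod 53), t ≡ 50. Hence m ≡ 28 + 656·50 = 32828 (mod 34768).

32828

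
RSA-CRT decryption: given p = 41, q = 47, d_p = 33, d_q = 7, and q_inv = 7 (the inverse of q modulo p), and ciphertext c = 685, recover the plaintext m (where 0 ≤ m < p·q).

m₁ = c^(d_p) mod p: c ≡ 29 (mod 41), and 29^33 mod 41 = 13.
m₂ = c^(d_q) mod q: c ≡ 27 (mod 47), and 27^7 mod 47 = 21.
h = q_inv·(m₁ − m₂) mod p = 7·(13 − 21) mod 41 = 26.
m = m₂ + h·q = 21 + 26·47 = 1243.

1243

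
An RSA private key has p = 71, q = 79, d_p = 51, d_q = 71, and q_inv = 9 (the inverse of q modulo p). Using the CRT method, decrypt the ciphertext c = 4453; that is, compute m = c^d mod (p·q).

m₁ = c^(d_p) mod p: c ≡ 51 (mod 71), and 51^51 mod 71 = 26.
m₂ = c^(d_q) mod q: c ≡ 29 (mod 79), and 29^71 mod 79 = 3.
h = q_inv·(m₁ − m₂) mod p = 9·(26 − 3) mod 71 = 65.
m = m₂ + h·q = 3 + 65·79 = 5138.

5138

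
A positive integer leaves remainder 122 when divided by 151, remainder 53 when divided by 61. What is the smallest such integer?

From t ≡ 122 (mod 151) write t = 122 + 151s. Substituting into t ≡ 53 (mod 61) gives 151s ≡ 53 (mod 61), and since 29⁻¹ ≡ 40 (mod 61), s ≡ 46. Hence t ≡ 122 + 151·46 = 7068 (mod 9211).

7068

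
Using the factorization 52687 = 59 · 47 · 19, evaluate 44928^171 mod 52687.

25421

Mod 59: 44928 ≡ 29; by Fermat, exponent reduces to 171 mod 58 = 55; 29^55 ≡ 51 (mod 59).
Mod 47: 44928 ≡ 43; by Fermat, exponent reduces to 171 mod 46 = 33; 43^33 ≡ 41 (mod 47).
Mod 19: 44928 ≡ 12; by Fermat, exponent reduces to 171 mod 18 = 9; 12^9 ≡ 18 (mod 19).
Combine by CRT: x ≡ 51 (mod 59), x ≡ 41 (mod 47), x ≡ 18 (mod 19) ⇒ x ≡ 25421 (mod 52687).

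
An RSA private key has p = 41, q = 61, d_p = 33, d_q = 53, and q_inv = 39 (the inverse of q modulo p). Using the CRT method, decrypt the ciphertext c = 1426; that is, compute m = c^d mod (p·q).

m₁ = c^(d_p) mod p: c ≡ 32 (mod 41), and 32^33 mod 41 = 32.
m₂ = c^(d_q) mod q: c ≡ 23 (mod 61), and 23^53 mod 61 = 33.
h = q_inv·(m₁ − m₂) mod p = 39·(32 − 33) mod 41 = 2.
m = m₂ + h·q = 33 + 2·61 = 155.

155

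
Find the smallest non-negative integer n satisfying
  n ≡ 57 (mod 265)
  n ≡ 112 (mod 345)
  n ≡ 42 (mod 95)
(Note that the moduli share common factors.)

145012

gcd(265, 345) = 5 and 5 | (112 − 57), so the pair is consistent; merging gives n ≡ 17017 (mod 18285), where 18285 = lcm(265, 345).
gcd(18285, 95) = 5 and 5 | (42 − 17017), so the pair is consistent; merging gives n ≡ 145012 (mod 347415), where 347415 = lcm(18285, 95).
The solution is unique modulo lcm(265, 345, 95) = 347415.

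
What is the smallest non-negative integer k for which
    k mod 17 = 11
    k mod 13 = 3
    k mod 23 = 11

Combine the congruences pairwise.
From k ≡ 11 (mod 17) write k = 11 + 17t. Substituting into k ≡ 3 (mod 13) gives 17t ≡ 5 (mod 13), and since 4⁻¹ ≡ 10 (mod 13), t ≡ 11. Hence k ≡ 11 + 17·11 = 198 (mod 221).
From k ≡ 198 (mod 221) write k = 198 + 221t. Substituting into k ≡ 11 (mod 23) gives 221t ≡ 20 (mod 23), and since 14⁻¹ ≡ 5 (mod 23), t ≡ 8. Hence k ≡ 198 + 221·8 = 1966 (mod 5083).

1966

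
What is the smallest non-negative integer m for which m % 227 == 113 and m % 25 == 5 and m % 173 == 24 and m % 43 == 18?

From m ≡ 113 (mod 227) write m = 113 + 227t. Substituting into m ≡ 5 (mod 25) gives 227t ≡ 17 (mod 25), and since 2⁻¹ ≡ 13 (mod 25), t ≡ 21. Hence m ≡ 113 + 227·21 = 4880 (mod 5675).
From m ≡ 4880 (mod 5675) write m = 4880 + 5675t. Substituting into m ≡ 24 (mod 173) gives 5675t ≡ 161 (mod 173), and since 139⁻¹ ≡ 117 (mod 173), t ≡ 153. Hence m ≡ 4880 + 5675·153 = 873155 (mod 981775).
From m ≡ 873155 (mod 981775) write m = 873155 + 981775t. Substituting into m ≡ 18 (mod 43) gives 981775t ≡ 21 (mod 43), and since 42⁻¹ ≡ 42 (mod 43), t ≡ 22. Hence m ≡ 873155 + 981775·22 = 22472205 (mod 42216325).

22472205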